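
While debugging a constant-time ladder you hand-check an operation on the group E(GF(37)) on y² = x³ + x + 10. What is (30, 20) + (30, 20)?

(14, 17)

tangent at (30, 20): λ = (3·30² + 1)/(2·20) ≡ 0/3. 3⁻¹ ≡ 25 (mod 37), so λ ≡ 0·25 ≡ 0.
  x = λ² - 30 - 30 = 0 - 60 ≡ 14; y = λ·(30 - 14) - 20 ≡ 17. → (14, 17)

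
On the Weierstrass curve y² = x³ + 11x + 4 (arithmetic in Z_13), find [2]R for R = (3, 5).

tangent at (3, 5): λ = (3·3² + 11)/(2·5) ≡ 12/10. 10⁻¹ ≡ 4 (mod 13) since 10·4 = 40 ≡ 1, so λ ≡ 12·4 ≡ 9.
  x = λ² - 3 - 3 = 81 - 6 ≡ 10; y = λ·(3 - 10) - 5 ≡ 10. → (10, 10)

(10, 10)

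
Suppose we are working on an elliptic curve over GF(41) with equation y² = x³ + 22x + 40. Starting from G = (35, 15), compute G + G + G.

Repeated addition: build up to 3G.
2G: tangent at (35, 15): λ = (3·35² + 22)/(2·15) ≡ 7/30. 30⁻¹ ≡ 26 (mod 41) since 30·26 = 780 ≡ 1, so λ ≡ 7·26 ≡ 18.
  x = λ² - 35 - 35 = 324 - 70 ≡ 8; y = λ·(35 - 8) - 15 ≡ 20. → (8, 20)
3G: (8, 20) + (35, 15). λ = (15 - 20)/(35 - 8) ≡ 36/27 mod 41. 27⁻¹ ≡ 38 (mod 41), so λ ≡ 15.
  x = λ² - 8 - 35 = 225 - 43 ≡ 18; y = λ·(8 - 18) - 20 ≡ 35. → (18, 35)

(18, 35)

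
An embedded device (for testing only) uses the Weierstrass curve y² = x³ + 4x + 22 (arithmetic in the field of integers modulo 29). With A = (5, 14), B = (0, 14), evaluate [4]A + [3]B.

(9, 2)

First 4A:
Double-and-add on 4 = (100)₂. Start with A = (5, 14) for the leading 1-bit.
double: tangent at (5, 14): λ = (3·5² + 4)/(2·14) ≡ 21/28. 28⁻¹ ≡ 28 (mod 29), so λ ≡ 21·28 ≡ 8.
  x = λ² - 5 - 5 = 64 - 10 ≡ 25; y = λ·(5 - 25) - 14 ≡ 0. → (25, 0)
double: (25, 0) + (25, 0): same x and y₁ ≡ -y₂, so the sum is ∞.
4A = ∞.
Next 3B:
Repeated addition: build up to 3B.
2B: tangent at (0, 14): λ = (3·0² + 4)/(2·14) ≡ 4/28. 28⁻¹ ≡ 28 (mod 29) since 28·28 = 784 ≡ 1, so λ ≡ 4·28 ≡ 25.
  x = λ² - 0 - 0 = 625 - 0 ≡ 16; y = λ·(0 - 16) - 14 ≡ 21. → (16, 21)
3B: (16, 21) + (0, 14). λ = (14 - 21)/(0 - 16) ≡ 22/13 mod 29. 13⁻¹ ≡ 9 (mod 29) since 13·9 = 117 ≡ 1, so λ ≡ 24.
  x = λ² - 16 - 0 = 576 - 16 ≡ 9; y = λ·(16 - 9) - 21 ≡ 2. → (9, 2)
3B = (9, 2).
Finally 4A + 3B:
∞ + (9, 2) = (9, 2) (identity).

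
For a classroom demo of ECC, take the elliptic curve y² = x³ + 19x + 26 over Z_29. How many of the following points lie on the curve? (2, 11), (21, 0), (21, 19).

1

(2, 11): 11² ≡ 5, rhs ≡ 14 → off.
(21, 0): 0² ≡ 0, rhs ≡ 0 → on.
(21, 19): 19² ≡ 13, rhs ≡ 0 → off.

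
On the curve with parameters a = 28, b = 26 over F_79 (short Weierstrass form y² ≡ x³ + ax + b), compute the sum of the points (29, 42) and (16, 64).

(78, 47)

(29, 42) + (16, 64). λ = (64 - 42)/(16 - 29) ≡ 22/66 mod 79. 66⁻¹ ≡ 6 (mod 79) since 66·6 = 396 ≡ 1, so λ ≡ 53.
  x = λ² - 29 - 16 = 2809 - 45 ≡ 78; y = λ·(29 - 78) - 42 ≡ 47. → (78, 47)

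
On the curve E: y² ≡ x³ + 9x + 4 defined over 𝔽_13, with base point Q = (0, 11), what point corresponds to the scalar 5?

(1, 12)

Repeated addition: build up to 5Q.
2Q: tangent at (0, 11): λ = (3·0² + 9)/(2·11) ≡ 9/9. 9⁻¹ ≡ 3 (mod 13), so λ ≡ 9·3 ≡ 1.
  x = λ² - 0 - 0 = 1 - 0 ≡ 1; y = λ·(0 - 1) - 11 ≡ 1. → (1, 1)
3Q: (1, 1) + (0, 11). λ = (11 - 1)/(0 - 1) ≡ 10/12 mod 13. 12⁻¹ ≡ 12 (mod 13), so λ ≡ 3.
  x = λ² - 1 - 0 = 9 - 1 ≡ 8; y = λ·(1 - 8) - 1 ≡ 4. → (8, 4)
4Q: (8, 4) + (0, 11). λ = (11 - 4)/(0 - 8) ≡ 7/5 mod 13. 5⁻¹ ≡ 8 (mod 13), so λ ≡ 4.
  x = λ² - 8 - 0 = 16 - 8 ≡ 8; y = λ·(8 - 8) - 4 ≡ 9. → (8, 9)
5Q: (8, 9) + (0, 11). λ = (11 - 9)/(0 - 8) ≡ 2/5 mod 13. 5⁻¹ ≡ 8 (mod 13), so λ ≡ 3.
  x = λ² - 8 - 0 = 9 - 8 ≡ 1; y = λ·(8 - 1) - 9 ≡ 12. → (1, 12)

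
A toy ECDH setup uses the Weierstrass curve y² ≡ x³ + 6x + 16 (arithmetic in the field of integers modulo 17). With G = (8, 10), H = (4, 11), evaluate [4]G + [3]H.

First 4G:
Repeated addition: build up to 4G.
2G: tangent at (8, 10): λ = (3·8² + 6)/(2·10) ≡ 11/3. 3⁻¹ ≡ 6 (mod 17) since 3·6 = 18 ≡ 1, so λ ≡ 11·6 ≡ 15.
  x = λ² - 8 - 8 = 225 - 16 ≡ 5; y = λ·(8 - 5) - 10 ≡ 1. → (5, 1)
3G: (5, 1) + (8, 10). λ = (10 - 1)/(8 - 5) ≡ 9/3 mod 17. 3⁻¹ ≡ 6 (mod 17) since 3·6 = 18 ≡ 1, so λ ≡ 3.
  x = λ² - 5 - 8 = 9 - 13 ≡ 13; y = λ·(5 - 13) - 1 ≡ 9. → (13, 9)
4G: (13, 9) + (8, 10). λ = (10 - 9)/(8 - 13) ≡ 1/12 mod 17. 12⁻¹ ≡ 10 (mod 17) since 12·10 = 120 ≡ 1, so λ ≡ 10.
  x = λ² - 13 - 8 = 100 - 21 ≡ 11; y = λ·(13 - 11) - 9 ≡ 11. → (11, 11)
4G = (11, 11).
Next 3H:
Repeated addition: build up to 3H.
2H: tangent at (4, 11): λ = (3·4² + 6)/(2·11) ≡ 3/5. 5⁻¹ ≡ 7 (mod 17), so λ ≡ 3·7 ≡ 4.
  x = λ² - 4 - 4 = 16 - 8 ≡ 8; y = λ·(4 - 8) - 11 ≡ 7. → (8, 7)
3H: (8, 7) + (4, 11). λ = (11 - 7)/(4 - 8) ≡ 4/13 mod 17. 13⁻¹ ≡ 4 (mod 17), so λ ≡ 16.
  x = λ² - 8 - 4 = 256 - 12 ≡ 6; y = λ·(8 - 6) - 7 ≡ 8. → (6, 8)
3H = (6, 8).
Finally 4G + 3H:
(11, 11) + (6, 8). λ = (8 - 11)/(6 - 11) ≡ 14/12 mod 17. 12⁻¹ ≡ 10 (mod 17), so λ ≡ 4.
  x = λ² - 11 - 6 = 16 - 17 ≡ 16; y = λ·(11 - 16) - 11 ≡ 3. → (16, 3)

(16, 3)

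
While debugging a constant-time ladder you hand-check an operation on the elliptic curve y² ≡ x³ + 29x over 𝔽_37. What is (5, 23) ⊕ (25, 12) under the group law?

(32, 27)

(5, 23) + (25, 12). λ = (12 - 23)/(25 - 5) ≡ 26/20 mod 37. 20⁻¹ ≡ 13 (mod 37) since 20·13 = 260 ≡ 1, so λ ≡ 5.
  x = λ² - 5 - 25 = 25 - 30 ≡ 32; y = λ·(5 - 32) - 23 ≡ 27. → (32, 27)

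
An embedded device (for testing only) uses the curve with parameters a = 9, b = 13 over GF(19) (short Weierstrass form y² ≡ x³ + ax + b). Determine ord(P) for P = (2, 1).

2P: tangent at (2, 1): λ = (3·2² + 9)/(2·1) ≡ 2/2. 2⁻¹ ≡ 10 (mod 19) since 2·10 = 20 ≡ 1, so λ ≡ 2·10 ≡ 1.
  x = λ² - 2 - 2 = 1 - 4 ≡ 16; y = λ·(2 - 16) - 1 ≡ 4. → (16, 4)
3P: (16, 4) + (2, 1). λ = (1 - 4)/(2 - 16) ≡ 16/5 mod 19. 5⁻¹ ≡ 4 (mod 19), so λ ≡ 7.
  x = λ² - 16 - 2 = 49 - 18 ≡ 12; y = λ·(16 - 12) - 4 ≡ 5. → (12, 5)
4P: (12, 5) + (2, 1). λ = (1 - 5)/(2 - 12) ≡ 15/9 mod 19. 9⁻¹ ≡ 17 (mod 19), so λ ≡ 8.
  x = λ² - 12 - 2 = 64 - 14 ≡ 12; y = λ·(12 - 12) - 5 ≡ 14. → (12, 14)
5P: (12, 14) + (2, 1). λ = (1 - 14)/(2 - 12) ≡ 6/9 mod 19. 9⁻¹ ≡ 17 (mod 19), so λ ≡ 7.
  x = λ² - 12 - 2 = 49 - 14 ≡ 16; y = λ·(12 - 16) - 14 ≡ 15. → (16, 15)
6P: (16, 15) + (2, 1). λ = (1 - 15)/(2 - 16) ≡ 5/5 mod 19. 5⁻¹ ≡ 4 (mod 19) since 5·4 = 20 ≡ 1, so λ ≡ 1.
  x = λ² - 16 - 2 = 1 - 18 ≡ 2; y = λ·(16 - 2) - 15 ≡ 18. → (2, 18)
7P: (2, 18) + (2, 1): same x and y₁ ≡ -y₂, so the sum is 𝒪.
7P = 𝒪, so the order is 7.

7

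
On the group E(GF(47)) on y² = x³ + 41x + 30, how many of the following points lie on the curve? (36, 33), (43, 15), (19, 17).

2

(36, 33): 33² ≡ 8, rhs ≡ 34 → off.
(43, 15): 15² ≡ 37, rhs ≡ 37 → on.
(19, 17): 17² ≡ 7, rhs ≡ 7 → on.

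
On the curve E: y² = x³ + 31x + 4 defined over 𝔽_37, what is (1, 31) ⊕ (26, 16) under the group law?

(0, 35)

(1, 31) + (26, 16). λ = (16 - 31)/(26 - 1) ≡ 22/25 mod 37. 25⁻¹ ≡ 3 (mod 37), so λ ≡ 29.
  x = λ² - 1 - 26 = 841 - 27 ≡ 0; y = λ·(1 - 0) - 31 ≡ 35. → (0, 35)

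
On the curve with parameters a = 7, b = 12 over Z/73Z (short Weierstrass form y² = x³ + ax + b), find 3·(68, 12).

(32, 64)

Write G = (68, 12).
Repeated addition: build up to 3G.
2G: tangent at (68, 12): λ = (3·68² + 7)/(2·12) ≡ 9/24. 24⁻¹ ≡ 70 (mod 73), so λ ≡ 9·70 ≡ 46.
  x = λ² - 68 - 68 = 2116 - 136 ≡ 9; y = λ·(68 - 9) - 12 ≡ 1. → (9, 1)
3G: (9, 1) + (68, 12). λ = (12 - 1)/(68 - 9) ≡ 11/59 mod 73. 59⁻¹ ≡ 26 (mod 73), so λ ≡ 67.
  x = λ² - 9 - 68 = 4489 - 77 ≡ 32; y = λ·(9 - 32) - 1 ≡ 64. → (32, 64)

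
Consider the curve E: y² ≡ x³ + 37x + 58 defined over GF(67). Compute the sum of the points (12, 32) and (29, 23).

(49, 27)

(12, 32) + (29, 23). λ = (23 - 32)/(29 - 12) ≡ 58/17 mod 67. 17⁻¹ ≡ 4 (mod 67) since 17·4 = 68 ≡ 1, so λ ≡ 31.
  x = λ² - 12 - 29 = 961 - 41 ≡ 49; y = λ·(12 - 49) - 32 ≡ 27. → (49, 27)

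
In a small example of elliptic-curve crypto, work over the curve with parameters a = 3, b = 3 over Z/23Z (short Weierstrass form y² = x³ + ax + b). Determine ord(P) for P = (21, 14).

8

2P: tangent at (21, 14): λ = (3·21² + 3)/(2·14) ≡ 15/5. 5⁻¹ ≡ 14 (mod 23), so λ ≡ 15·14 ≡ 3.
  x = λ² - 21 - 21 = 9 - 42 ≡ 13; y = λ·(21 - 13) - 14 ≡ 10. → (13, 10)
3P: (13, 10) + (21, 14). λ = (14 - 10)/(21 - 13) ≡ 4/8 mod 23. 8⁻¹ ≡ 3 (mod 23), so λ ≡ 12.
  x = λ² - 13 - 21 = 144 - 34 ≡ 18; y = λ·(13 - 18) - 10 ≡ 22. → (18, 22)
4P: (18, 22) + (21, 14). λ = (14 - 22)/(21 - 18) ≡ 15/3 mod 23. 3⁻¹ ≡ 8 (mod 23), so λ ≡ 5.
  x = λ² - 18 - 21 = 25 - 39 ≡ 9; y = λ·(18 - 9) - 22 ≡ 0. → (9, 0)
5P: (9, 0) + (21, 14). λ = (14 - 0)/(21 - 9) ≡ 14/12 mod 23. 12⁻¹ ≡ 2 (mod 23) since 12·2 = 24 ≡ 1, so λ ≡ 5.
  x = λ² - 9 - 21 = 25 - 30 ≡ 18; y = λ·(9 - 18) - 0 ≡ 1. → (18, 1)
6P: (18, 1) + (21, 14). λ = (14 - 1)/(21 - 18) ≡ 13/3 mod 23. 3⁻¹ ≡ 8 (mod 23), so λ ≡ 12.
  x = λ² - 18 - 21 = 144 - 39 ≡ 13; y = λ·(18 - 13) - 1 ≡ 13. → (13, 13)
7P: (13, 13) + (21, 14). λ = (14 - 13)/(21 - 13) ≡ 1/8 mod 23. 8⁻¹ ≡ 3 (mod 23), so λ ≡ 3.
  x = λ² - 13 - 21 = 9 - 34 ≡ 21; y = λ·(13 - 21) - 13 ≡ 9. → (21, 9)
8P: (21, 9) + (21, 14): same x and y₁ ≡ -y₂, so the sum is ∞.
8P = ∞, so the order is 8.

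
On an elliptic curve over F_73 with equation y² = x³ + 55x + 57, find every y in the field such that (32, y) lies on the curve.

none

x³ + 55x + 57 = 34585 ≡ 56 (mod 73).
56 is a non-residue mod 73; no y exists.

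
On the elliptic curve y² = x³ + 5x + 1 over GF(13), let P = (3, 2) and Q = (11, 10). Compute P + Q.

(0, 1)

(3, 2) + (11, 10). λ = (10 - 2)/(11 - 3) ≡ 8/8 mod 13. 8⁻¹ ≡ 5 (mod 13), so λ ≡ 1.
  x = λ² - 3 - 11 = 1 - 14 ≡ 0; y = λ·(3 - 0) - 2 ≡ 1. → (0, 1)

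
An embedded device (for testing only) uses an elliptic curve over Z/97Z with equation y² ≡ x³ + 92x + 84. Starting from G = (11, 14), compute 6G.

Repeated addition: build up to 6G.
2G: tangent at (11, 14): λ = (3·11² + 92)/(2·14) ≡ 67/28. 28⁻¹ ≡ 52 (mod 97), so λ ≡ 67·52 ≡ 89.
  x = λ² - 11 - 11 = 7921 - 22 ≡ 42; y = λ·(11 - 42) - 14 ≡ 40. → (42, 40)
3G: (42, 40) + (11, 14). λ = (14 - 40)/(11 - 42) ≡ 71/66 mod 97. 66⁻¹ ≡ 25 (mod 97), so λ ≡ 29.
  x = λ² - 42 - 11 = 841 - 53 ≡ 12; y = λ·(42 - 12) - 40 ≡ 54. → (12, 54)
4G: (12, 54) + (11, 14). λ = (14 - 54)/(11 - 12) ≡ 57/96 mod 97. 96⁻¹ ≡ 96 (mod 97), so λ ≡ 40.
  x = λ² - 12 - 11 = 1600 - 23 ≡ 25; y = λ·(12 - 25) - 54 ≡ 8. → (25, 8)
5G: (25, 8) + (11, 14). λ = (14 - 8)/(11 - 25) ≡ 6/83 mod 97. 83⁻¹ ≡ 90 (mod 97), so λ ≡ 55.
  x = λ² - 25 - 11 = 3025 - 36 ≡ 79; y = λ·(25 - 79) - 8 ≡ 29. → (79, 29)
6G: (79, 29) + (11, 14). λ = (14 - 29)/(11 - 79) ≡ 82/29 mod 97. 29⁻¹ ≡ 87 (mod 97) since 29·87 = 2523 ≡ 1, so λ ≡ 53.
  x = λ² - 79 - 11 = 2809 - 90 ≡ 3; y = λ·(79 - 3) - 29 ≡ 22. → (3, 22)

(3, 22)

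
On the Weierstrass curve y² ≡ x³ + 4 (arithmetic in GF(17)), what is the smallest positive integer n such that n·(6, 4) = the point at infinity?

9

2P: tangent at (6, 4): λ = (3·6² + 0)/(2·4) ≡ 6/8. 8⁻¹ ≡ 15 (mod 17) since 8·15 = 120 ≡ 1, so λ ≡ 6·15 ≡ 5.
  x = λ² - 6 - 6 = 25 - 12 ≡ 13; y = λ·(6 - 13) - 4 ≡ 12. → (13, 12)
3P: (13, 12) + (6, 4). λ = (4 - 12)/(6 - 13) ≡ 9/10 mod 17. 10⁻¹ ≡ 12 (mod 17) since 10·12 = 120 ≡ 1, so λ ≡ 6.
  x = λ² - 13 - 6 = 36 - 19 ≡ 0; y = λ·(13 - 0) - 12 ≡ 15. → (0, 15)
4P: (0, 15) + (6, 4). λ = (4 - 15)/(6 - 0) ≡ 6/6 mod 17. 6⁻¹ ≡ 3 (mod 17), so λ ≡ 1.
  x = λ² - 0 - 6 = 1 - 6 ≡ 12; y = λ·(0 - 12) - 15 ≡ 7. → (12, 7)
5P: (12, 7) + (6, 4). λ = (4 - 7)/(6 - 12) ≡ 14/11 mod 17. 11⁻¹ ≡ 14 (mod 17) since 11·14 = 154 ≡ 1, so λ ≡ 9.
  x = λ² - 12 - 6 = 81 - 18 ≡ 12; y = λ·(12 - 12) - 7 ≡ 10. → (12, 10)
6P: (12, 10) + (6, 4). λ = (4 - 10)/(6 - 12) ≡ 11/11 mod 17. 11⁻¹ ≡ 14 (mod 17), so λ ≡ 1.
  x = λ² - 12 - 6 = 1 - 18 ≡ 0; y = λ·(12 - 0) - 10 ≡ 2. → (0, 2)
7P: (0, 2) + (6, 4). λ = (4 - 2)/(6 - 0) ≡ 2/6 mod 17. 6⁻¹ ≡ 3 (mod 17), so λ ≡ 6.
  x = λ² - 0 - 6 = 36 - 6 ≡ 13; y = λ·(0 - 13) - 2 ≡ 5. → (13, 5)
8P: (13, 5) + (6, 4). λ = (4 - 5)/(6 - 13) ≡ 16/10 mod 17. 10⁻¹ ≡ 12 (mod 17), so λ ≡ 5.
  x = λ² - 13 - 6 = 25 - 19 ≡ 6; y = λ·(13 - 6) - 5 ≡ 13. → (6, 13)
9P: (6, 13) + (6, 4): same x and y₁ ≡ -y₂, so the sum is the point at infinity.
9P = the point at infinity, so the order is 9.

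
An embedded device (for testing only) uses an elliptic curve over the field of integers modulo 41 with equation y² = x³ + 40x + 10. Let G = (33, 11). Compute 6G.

(30, 24)

Repeated addition: build up to 6G.
2G: tangent at (33, 11): λ = (3·33² + 40)/(2·11) ≡ 27/22. 22⁻¹ ≡ 28 (mod 41) since 22·28 = 616 ≡ 1, so λ ≡ 27·28 ≡ 18.
  x = λ² - 33 - 33 = 324 - 66 ≡ 12; y = λ·(33 - 12) - 11 ≡ 39. → (12, 39)
3G: (12, 39) + (33, 11). λ = (11 - 39)/(33 - 12) ≡ 13/21 mod 41. 21⁻¹ ≡ 2 (mod 41) since 21·2 = 42 ≡ 1, so λ ≡ 26.
  x = λ² - 12 - 33 = 676 - 45 ≡ 16; y = λ·(12 - 16) - 39 ≡ 21. → (16, 21)
4G: (16, 21) + (33, 11). λ = (11 - 21)/(33 - 16) ≡ 31/17 mod 41. 17⁻¹ ≡ 29 (mod 41), so λ ≡ 38.
  x = λ² - 16 - 33 = 1444 - 49 ≡ 1; y = λ·(16 - 1) - 21 ≡ 16. → (1, 16)
5G: (1, 16) + (33, 11). λ = (11 - 16)/(33 - 1) ≡ 36/32 mod 41. 32⁻¹ ≡ 9 (mod 41), so λ ≡ 37.
  x = λ² - 1 - 33 = 1369 - 34 ≡ 23; y = λ·(1 - 23) - 16 ≡ 31. → (23, 31)
6G: (23, 31) + (33, 11). λ = (11 - 31)/(33 - 23) ≡ 21/10 mod 41. 10⁻¹ ≡ 37 (mod 41), so λ ≡ 39.
  x = λ² - 23 - 33 = 1521 - 56 ≡ 30; y = λ·(23 - 30) - 31 ≡ 24. → (30, 24)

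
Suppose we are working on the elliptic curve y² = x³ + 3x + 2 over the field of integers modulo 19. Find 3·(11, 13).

(16, 2)

Write Q = (11, 13).
Repeated addition: build up to 3Q.
2Q: tangent at (11, 13): λ = (3·11² + 3)/(2·13) ≡ 5/7. 7⁻¹ ≡ 11 (mod 19), so λ ≡ 5·11 ≡ 17.
  x = λ² - 11 - 11 = 289 - 22 ≡ 1; y = λ·(11 - 1) - 13 ≡ 5. → (1, 5)
3Q: (1, 5) + (11, 13). λ = (13 - 5)/(11 - 1) ≡ 8/10 mod 19. 10⁻¹ ≡ 2 (mod 19), so λ ≡ 16.
  x = λ² - 1 - 11 = 256 - 12 ≡ 16; y = λ·(1 - 16) - 5 ≡ 2. → (16, 2)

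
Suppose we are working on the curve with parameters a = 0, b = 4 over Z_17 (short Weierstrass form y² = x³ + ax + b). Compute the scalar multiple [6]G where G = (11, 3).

(0, 2)

Double-and-add on 6 = (110)₂. Start with G = (11, 3) for the leading 1-bit.
double: tangent at (11, 3): λ = (3·11² + 0)/(2·3) ≡ 6/6. 6⁻¹ ≡ 3 (mod 17) since 6·3 = 18 ≡ 1, so λ ≡ 6·3 ≡ 1.
  x = λ² - 11 - 11 = 1 - 22 ≡ 13; y = λ·(11 - 13) - 3 ≡ 12. → (13, 12)
add G: (13, 12) + (11, 3). λ = (3 - 12)/(11 - 13) ≡ 8/15 mod 17. 15⁻¹ ≡ 8 (mod 17) since 15·8 = 120 ≡ 1, so λ ≡ 13.
  x = λ² - 13 - 11 = 169 - 24 ≡ 9; y = λ·(13 - 9) - 12 ≡ 6. → (9, 6)
double: tangent at (9, 6): λ = (3·9² + 0)/(2·6) ≡ 5/12. 12⁻¹ ≡ 10 (mod 17), so λ ≡ 5·10 ≡ 16.
  x = λ² - 9 - 9 = 256 - 18 ≡ 0; y = λ·(9 - 0) - 6 ≡ 2. → (0, 2)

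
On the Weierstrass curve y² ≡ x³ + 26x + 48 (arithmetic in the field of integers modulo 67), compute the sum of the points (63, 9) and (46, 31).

(64, 12)

(63, 9) + (46, 31). λ = (31 - 9)/(46 - 63) ≡ 22/50 mod 67. 50⁻¹ ≡ 63 (mod 67), so λ ≡ 46.
  x = λ² - 63 - 46 = 2116 - 109 ≡ 64; y = λ·(63 - 64) - 9 ≡ 12. → (64, 12)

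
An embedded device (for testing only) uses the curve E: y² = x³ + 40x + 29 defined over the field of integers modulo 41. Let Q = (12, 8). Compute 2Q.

tangent at (12, 8): λ = (3·12² + 40)/(2·8) ≡ 21/16. 16⁻¹ ≡ 18 (mod 41) since 16·18 = 288 ≡ 1, so λ ≡ 21·18 ≡ 9.
  x = λ² - 12 - 12 = 81 - 24 ≡ 16; y = λ·(12 - 16) - 8 ≡ 38. → (16, 38)

(16, 38)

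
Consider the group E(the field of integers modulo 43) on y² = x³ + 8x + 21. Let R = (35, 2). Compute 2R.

(22, 3)

tangent at (35, 2): λ = (3·35² + 8)/(2·2) ≡ 28/4. 4⁻¹ ≡ 11 (mod 43), so λ ≡ 28·11 ≡ 7.
  x = λ² - 35 - 35 = 49 - 70 ≡ 22; y = λ·(35 - 22) - 2 ≡ 3. → (22, 3)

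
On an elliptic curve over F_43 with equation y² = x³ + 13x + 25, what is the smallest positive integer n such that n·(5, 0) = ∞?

2P: (5, 0) + (5, 0): same x and y₁ ≡ -y₂, so the sum is ∞.
2P = ∞, so the order is 2.

2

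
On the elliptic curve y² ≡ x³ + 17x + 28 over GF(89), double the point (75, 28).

tangent at (75, 28): λ = (3·75² + 17)/(2·28) ≡ 71/56. 56⁻¹ ≡ 62 (mod 89), so λ ≡ 71·62 ≡ 41.
  x = λ² - 75 - 75 = 1681 - 150 ≡ 18; y = λ·(75 - 18) - 28 ≡ 84. → (18, 84)

(18, 84)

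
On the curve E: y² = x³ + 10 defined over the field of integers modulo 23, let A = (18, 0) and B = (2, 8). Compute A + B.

(9, 7)

(18, 0) + (2, 8). λ = (8 - 0)/(2 - 18) ≡ 8/7 mod 23. 7⁻¹ ≡ 10 (mod 23) since 7·10 = 70 ≡ 1, so λ ≡ 11.
  x = λ² - 18 - 2 = 121 - 20 ≡ 9; y = λ·(18 - 9) - 0 ≡ 7. → (9, 7)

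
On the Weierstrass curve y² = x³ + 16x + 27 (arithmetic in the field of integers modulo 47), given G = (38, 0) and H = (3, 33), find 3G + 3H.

(3, 14)

First 3G:
Repeated addition: build up to 3G.
2G: (38, 0) + (38, 0): same x and y₁ ≡ -y₂, so the sum is 𝒪.
3G: 𝒪 + (38, 0) = (38, 0) (identity).
3G = (38, 0).
Next 3H:
Repeated addition: build up to 3H.
2H: tangent at (3, 33): λ = (3·3² + 16)/(2·33) ≡ 43/19. 19⁻¹ ≡ 5 (mod 47), so λ ≡ 43·5 ≡ 27.
  x = λ² - 3 - 3 = 729 - 6 ≡ 18; y = λ·(3 - 18) - 33 ≡ 32. → (18, 32)
3H: (18, 32) + (3, 33). λ = (33 - 32)/(3 - 18) ≡ 1/32 mod 47. 32⁻¹ ≡ 25 (mod 47), so λ ≡ 25.
  x = λ² - 18 - 3 = 625 - 21 ≡ 40; y = λ·(18 - 40) - 32 ≡ 29. → (40, 29)
3H = (40, 29).
Finally 3G + 3H:
(38, 0) + (40, 29). λ = (29 - 0)/(40 - 38) ≡ 29/2 mod 47. 2⁻¹ ≡ 24 (mod 47) since 2·24 = 48 ≡ 1, so λ ≡ 38.
  x = λ² - 38 - 40 = 1444 - 78 ≡ 3; y = λ·(38 - 3) - 0 ≡ 14. → (3, 14)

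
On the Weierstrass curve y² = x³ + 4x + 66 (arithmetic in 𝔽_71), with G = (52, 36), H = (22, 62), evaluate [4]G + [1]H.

First 4G:
Double-and-add on 4 = (100)₂. Start with G = (52, 36) for the leading 1-bit.
double: tangent at (52, 36): λ = (3·52² + 4)/(2·36) ≡ 22/1. 1⁻¹ ≡ 1 (mod 71) since 1·1 = 1 ≡ 1, so λ ≡ 22·1 ≡ 22.
  x = λ² - 52 - 52 = 484 - 104 ≡ 25; y = λ·(52 - 25) - 36 ≡ 61. → (25, 61)
double: tangent at (25, 61): λ = (3·25² + 4)/(2·61) ≡ 33/51. 51⁻¹ ≡ 39 (mod 71), so λ ≡ 33·39 ≡ 9.
  x = λ² - 25 - 25 = 81 - 50 ≡ 31; y = λ·(25 - 31) - 61 ≡ 27. → (31, 27)
4G = (31, 27).
Finally 4G + H:
(31, 27) + (22, 62). λ = (62 - 27)/(22 - 31) ≡ 35/62 mod 71. 62⁻¹ ≡ 63 (mod 71), so λ ≡ 4.
  x = λ² - 31 - 22 = 16 - 53 ≡ 34; y = λ·(31 - 34) - 27 ≡ 32. → (34, 32)

(34, 32)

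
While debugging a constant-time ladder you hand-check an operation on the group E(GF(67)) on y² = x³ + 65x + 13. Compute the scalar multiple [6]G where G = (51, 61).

Repeated addition: build up to 6G.
2G: tangent at (51, 61): λ = (3·51² + 65)/(2·61) ≡ 29/55. 55⁻¹ ≡ 39 (mod 67) since 55·39 = 2145 ≡ 1, so λ ≡ 29·39 ≡ 59.
  x = λ² - 51 - 51 = 3481 - 102 ≡ 29; y = λ·(51 - 29) - 61 ≡ 31. → (29, 31)
3G: (29, 31) + (51, 61). λ = (61 - 31)/(51 - 29) ≡ 30/22 mod 67. 22⁻¹ ≡ 64 (mod 67) since 22·64 = 1408 ≡ 1, so λ ≡ 44.
  x = λ² - 29 - 51 = 1936 - 80 ≡ 47; y = λ·(29 - 47) - 31 ≡ 48. → (47, 48)
4G: (47, 48) + (51, 61). λ = (61 - 48)/(51 - 47) ≡ 13/4 mod 67. 4⁻¹ ≡ 17 (mod 67), so λ ≡ 20.
  x = λ² - 47 - 51 = 400 - 98 ≡ 34; y = λ·(47 - 34) - 48 ≡ 11. → (34, 11)
5G: (34, 11) + (51, 61). λ = (61 - 11)/(51 - 34) ≡ 50/17 mod 67. 17⁻¹ ≡ 4 (mod 67) since 17·4 = 68 ≡ 1, so λ ≡ 66.
  x = λ² - 34 - 51 = 4356 - 85 ≡ 50; y = λ·(34 - 50) - 11 ≡ 5. → (50, 5)
6G: (50, 5) + (51, 61). λ = (61 - 5)/(51 - 50) ≡ 56/1 mod 67. 1⁻¹ ≡ 1 (mod 67) since 1·1 = 1 ≡ 1, so λ ≡ 56.
  x = λ² - 50 - 51 = 3136 - 101 ≡ 20; y = λ·(50 - 20) - 5 ≡ 0. → (20, 0)

(20, 0)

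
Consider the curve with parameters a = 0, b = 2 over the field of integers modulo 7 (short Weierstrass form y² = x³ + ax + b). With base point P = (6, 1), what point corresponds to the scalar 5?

(6, 6)

Double-and-add on 5 = (101)₂. Start with P = (6, 1) for the leading 1-bit.
double: tangent at (6, 1): λ = (3·6² + 0)/(2·1) ≡ 3/2. 2⁻¹ ≡ 4 (mod 7) since 2·4 = 8 ≡ 1, so λ ≡ 3·4 ≡ 5.
  x = λ² - 6 - 6 = 25 - 12 ≡ 6; y = λ·(6 - 6) - 1 ≡ 6. → (6, 6)
double: tangent at (6, 6): λ = (3·6² + 0)/(2·6) ≡ 3/5. 5⁻¹ ≡ 3 (mod 7), so λ ≡ 3·3 ≡ 2.
  x = λ² - 6 - 6 = 4 - 12 ≡ 6; y = λ·(6 - 6) - 6 ≡ 1. → (6, 1)
add P: tangent at (6, 1): λ = (3·6² + 0)/(2·1) ≡ 3/2. 2⁻¹ ≡ 4 (mod 7), so λ ≡ 3·4 ≡ 5.
  x = λ² - 6 - 6 = 25 - 12 ≡ 6; y = λ·(6 - 6) - 1 ≡ 6. → (6, 6)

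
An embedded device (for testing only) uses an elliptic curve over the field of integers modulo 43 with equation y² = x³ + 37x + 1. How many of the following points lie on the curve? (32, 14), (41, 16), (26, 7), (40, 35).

1

(32, 14): 14² ≡ 24, rhs ≡ 26 → off.
(41, 16): 16² ≡ 41, rhs ≡ 5 → off.
(26, 7): 7² ≡ 6, rhs ≡ 6 → on.
(40, 35): 35² ≡ 21, rhs ≡ 35 → off.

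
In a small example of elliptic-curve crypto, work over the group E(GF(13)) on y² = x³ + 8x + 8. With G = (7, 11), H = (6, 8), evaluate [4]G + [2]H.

(1, 2)

First 4G:
Repeated addition: build up to 4G.
2G: tangent at (7, 11): λ = (3·7² + 8)/(2·11) ≡ 12/9. 9⁻¹ ≡ 3 (mod 13), so λ ≡ 12·3 ≡ 10.
  x = λ² - 7 - 7 = 100 - 14 ≡ 8; y = λ·(7 - 8) - 11 ≡ 5. → (8, 5)
3G: (8, 5) + (7, 11). λ = (11 - 5)/(7 - 8) ≡ 6/12 mod 13. 12⁻¹ ≡ 12 (mod 13) since 12·12 = 144 ≡ 1, so λ ≡ 7.
  x = λ² - 8 - 7 = 49 - 15 ≡ 8; y = λ·(8 - 8) - 5 ≡ 8. → (8, 8)
4G: (8, 8) + (7, 11). λ = (11 - 8)/(7 - 8) ≡ 3/12 mod 13. 12⁻¹ ≡ 12 (mod 13) since 12·12 = 144 ≡ 1, so λ ≡ 10.
  x = λ² - 8 - 7 = 100 - 15 ≡ 7; y = λ·(8 - 7) - 8 ≡ 2. → (7, 2)
4G = (7, 2).
Next 2H:
Repeated addition: build up to 2H.
2H: tangent at (6, 8): λ = (3·6² + 8)/(2·8) ≡ 12/3. 3⁻¹ ≡ 9 (mod 13), so λ ≡ 12·9 ≡ 4.
  x = λ² - 6 - 6 = 16 - 12 ≡ 4; y = λ·(6 - 4) - 8 ≡ 0. → (4, 0)
2H = (4, 0).
Finally 4G + 2H:
(7, 2) + (4, 0). λ = (0 - 2)/(4 - 7) ≡ 11/10 mod 13. 10⁻¹ ≡ 4 (mod 13) since 10·4 = 40 ≡ 1, so λ ≡ 5.
  x = λ² - 7 - 4 = 25 - 11 ≡ 1; y = λ·(7 - 1) - 2 ≡ 2. → (1, 2)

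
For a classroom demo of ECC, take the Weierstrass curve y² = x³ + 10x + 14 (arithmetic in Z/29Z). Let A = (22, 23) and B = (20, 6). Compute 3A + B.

First 3A:
Repeated addition: build up to 3A.
2A: tangent at (22, 23): λ = (3·22² + 10)/(2·23) ≡ 12/17. 17⁻¹ ≡ 12 (mod 29), so λ ≡ 12·12 ≡ 28.
  x = λ² - 22 - 22 = 784 - 44 ≡ 15; y = λ·(22 - 15) - 23 ≡ 28. → (15, 28)
3A: (15, 28) + (22, 23). λ = (23 - 28)/(22 - 15) ≡ 24/7 mod 29. 7⁻¹ ≡ 25 (mod 29), so λ ≡ 20.
  x = λ² - 15 - 22 = 400 - 37 ≡ 15; y = λ·(15 - 15) - 28 ≡ 1. → (15, 1)
3A = (15, 1).
Finally 3A + B:
(15, 1) + (20, 6). λ = (6 - 1)/(20 - 15) ≡ 5/5 mod 29. 5⁻¹ ≡ 6 (mod 29), so λ ≡ 1.
  x = λ² - 15 - 20 = 1 - 35 ≡ 24; y = λ·(15 - 24) - 1 ≡ 19. → (24, 19)

(24, 19)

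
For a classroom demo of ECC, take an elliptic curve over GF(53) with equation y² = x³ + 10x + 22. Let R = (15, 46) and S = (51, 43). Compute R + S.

(47, 45)

(15, 46) + (51, 43). λ = (43 - 46)/(51 - 15) ≡ 50/36 mod 53. 36⁻¹ ≡ 28 (mod 53) since 36·28 = 1008 ≡ 1, so λ ≡ 22.
  x = λ² - 15 - 51 = 484 - 66 ≡ 47; y = λ·(15 - 47) - 46 ≡ 45. → (47, 45)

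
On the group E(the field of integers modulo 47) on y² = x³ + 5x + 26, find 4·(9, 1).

(43, 41)

Write G = (9, 1).
Repeated addition: build up to 4G.
2G: tangent at (9, 1): λ = (3·9² + 5)/(2·1) ≡ 13/2. 2⁻¹ ≡ 24 (mod 47) since 2·24 = 48 ≡ 1, so λ ≡ 13·24 ≡ 30.
  x = λ² - 9 - 9 = 900 - 18 ≡ 36; y = λ·(9 - 36) - 1 ≡ 35. → (36, 35)
3G: (36, 35) + (9, 1). λ = (1 - 35)/(9 - 36) ≡ 13/20 mod 47. 20⁻¹ ≡ 40 (mod 47), so λ ≡ 3.
  x = λ² - 36 - 9 = 9 - 45 ≡ 11; y = λ·(36 - 11) - 35 ≡ 40. → (11, 40)
4G: (11, 40) + (9, 1). λ = (1 - 40)/(9 - 11) ≡ 8/45 mod 47. 45⁻¹ ≡ 23 (mod 47), so λ ≡ 43.
  x = λ² - 11 - 9 = 1849 - 20 ≡ 43; y = λ·(11 - 43) - 40 ≡ 41. → (43, 41)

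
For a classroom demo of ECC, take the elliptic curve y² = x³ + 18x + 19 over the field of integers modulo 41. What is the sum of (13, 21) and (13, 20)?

O

The two points share x = 13 and their y-coordinates satisfy 21 + 20 ≡ 0 (mod 41), so they are inverses. Their sum is O.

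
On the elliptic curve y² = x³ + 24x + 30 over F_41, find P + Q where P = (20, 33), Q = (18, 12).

(20, 33) + (18, 12). λ = (12 - 33)/(18 - 20) ≡ 20/39 mod 41. 39⁻¹ ≡ 20 (mod 41), so λ ≡ 31.
  x = λ² - 20 - 18 = 961 - 38 ≡ 21; y = λ·(20 - 21) - 33 ≡ 18. → (21, 18)

(21, 18)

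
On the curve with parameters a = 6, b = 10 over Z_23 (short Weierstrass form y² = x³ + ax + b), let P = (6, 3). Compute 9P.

(4, 11)

Double-and-add on 9 = (1001)₂. Start with P = (6, 3) for the leading 1-bit.
double: tangent at (6, 3): λ = (3·6² + 6)/(2·3) ≡ 22/6. 6⁻¹ ≡ 4 (mod 23) since 6·4 = 24 ≡ 1, so λ ≡ 22·4 ≡ 19.
  x = λ² - 6 - 6 = 361 - 12 ≡ 4; y = λ·(6 - 4) - 3 ≡ 12. → (4, 12)
double: tangent at (4, 12): λ = (3·4² + 6)/(2·12) ≡ 8/1. 1⁻¹ ≡ 1 (mod 23), so λ ≡ 8·1 ≡ 8.
  x = λ² - 4 - 4 = 64 - 8 ≡ 10; y = λ·(4 - 10) - 12 ≡ 9. → (10, 9)
double: tangent at (10, 9): λ = (3·10² + 6)/(2·9) ≡ 7/18. 18⁻¹ ≡ 9 (mod 23), so λ ≡ 7·9 ≡ 17.
  x = λ² - 10 - 10 = 289 - 20 ≡ 16; y = λ·(10 - 16) - 9 ≡ 4. → (16, 4)
add P: (16, 4) + (6, 3). λ = (3 - 4)/(6 - 16) ≡ 22/13 mod 23. 13⁻¹ ≡ 16 (mod 23), so λ ≡ 7.
  x = λ² - 16 - 6 = 49 - 22 ≡ 4; y = λ·(16 - 4) - 4 ≡ 11. → (4, 11)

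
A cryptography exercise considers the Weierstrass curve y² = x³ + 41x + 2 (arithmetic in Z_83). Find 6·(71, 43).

Write G = (71, 43).
Repeated addition: build up to 6G.
2G: tangent at (71, 43): λ = (3·71² + 41)/(2·43) ≡ 58/3. 3⁻¹ ≡ 28 (mod 83), so λ ≡ 58·28 ≡ 47.
  x = λ² - 71 - 71 = 2209 - 142 ≡ 75; y = λ·(71 - 75) - 43 ≡ 18. → (75, 18)
3G: (75, 18) + (71, 43). λ = (43 - 18)/(71 - 75) ≡ 25/79 mod 83. 79⁻¹ ≡ 62 (mod 83), so λ ≡ 56.
  x = λ² - 75 - 71 = 3136 - 146 ≡ 2; y = λ·(75 - 2) - 18 ≡ 3. → (2, 3)
4G: (2, 3) + (71, 43). λ = (43 - 3)/(71 - 2) ≡ 40/69 mod 83. 69⁻¹ ≡ 77 (mod 83), so λ ≡ 9.
  x = λ² - 2 - 71 = 81 - 73 ≡ 8; y = λ·(2 - 8) - 3 ≡ 26. → (8, 26)
5G: (8, 26) + (71, 43). λ = (43 - 26)/(71 - 8) ≡ 17/63 mod 83. 63⁻¹ ≡ 29 (mod 83), so λ ≡ 78.
  x = λ² - 8 - 71 = 6084 - 79 ≡ 29; y = λ·(8 - 29) - 26 ≡ 79. → (29, 79)
6G: (29, 79) + (71, 43). λ = (43 - 79)/(71 - 29) ≡ 47/42 mod 83. 42⁻¹ ≡ 2 (mod 83), so λ ≡ 11.
  x = λ² - 29 - 71 = 121 - 100 ≡ 21; y = λ·(29 - 21) - 79 ≡ 9. → (21, 9)

(21, 9)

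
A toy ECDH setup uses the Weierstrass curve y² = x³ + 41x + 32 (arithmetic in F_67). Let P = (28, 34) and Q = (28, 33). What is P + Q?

The two points share x = 28 and their y-coordinates satisfy 34 + 33 ≡ 0 (mod 67), so they are inverses. Their sum is 𝒪.

O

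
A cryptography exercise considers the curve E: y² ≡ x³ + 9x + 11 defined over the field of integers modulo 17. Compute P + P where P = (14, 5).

(4, 14)

tangent at (14, 5): λ = (3·14² + 9)/(2·5) ≡ 2/10. 10⁻¹ ≡ 12 (mod 17) since 10·12 = 120 ≡ 1, so λ ≡ 2·12 ≡ 7.
  x = λ² - 14 - 14 = 49 - 28 ≡ 4; y = λ·(14 - 4) - 5 ≡ 14. → (4, 14)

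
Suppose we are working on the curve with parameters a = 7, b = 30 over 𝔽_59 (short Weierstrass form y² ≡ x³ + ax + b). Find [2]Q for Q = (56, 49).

tangent at (56, 49): λ = (3·56² + 7)/(2·49) ≡ 34/39. 39⁻¹ ≡ 56 (mod 59), so λ ≡ 34·56 ≡ 16.
  x = λ² - 56 - 56 = 256 - 112 ≡ 26; y = λ·(56 - 26) - 49 ≡ 18. → (26, 18)

(26, 18)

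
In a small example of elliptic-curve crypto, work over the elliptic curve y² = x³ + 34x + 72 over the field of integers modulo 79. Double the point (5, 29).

(13, 5)

tangent at (5, 29): λ = (3·5² + 34)/(2·29) ≡ 30/58. 58⁻¹ ≡ 15 (mod 79) since 58·15 = 870 ≡ 1, so λ ≡ 30·15 ≡ 55.
  x = λ² - 5 - 5 = 3025 - 10 ≡ 13; y = λ·(5 - 13) - 29 ≡ 5. → (13, 5)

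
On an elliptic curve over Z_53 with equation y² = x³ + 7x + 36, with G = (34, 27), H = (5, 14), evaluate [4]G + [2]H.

(7, 2)

First 4G:
Double-and-add on 4 = (100)₂. Start with G = (34, 27) for the leading 1-bit.
double: tangent at (34, 27): λ = (3·34² + 7)/(2·27) ≡ 30/1. 1⁻¹ ≡ 1 (mod 53), so λ ≡ 30·1 ≡ 30.
  x = λ² - 34 - 34 = 900 - 68 ≡ 37; y = λ·(34 - 37) - 27 ≡ 42. → (37, 42)
double: tangent at (37, 42): λ = (3·37² + 7)/(2·42) ≡ 33/31. 31⁻¹ ≡ 12 (mod 53), so λ ≡ 33·12 ≡ 25.
  x = λ² - 37 - 37 = 625 - 74 ≡ 21; y = λ·(37 - 21) - 42 ≡ 40. → (21, 40)
4G = (21, 40).
Next 2H:
Repeated addition: build up to 2H.
2H: tangent at (5, 14): λ = (3·5² + 7)/(2·14) ≡ 29/28. 28⁻¹ ≡ 36 (mod 53), so λ ≡ 29·36 ≡ 37.
  x = λ² - 5 - 5 = 1369 - 10 ≡ 34; y = λ·(5 - 34) - 14 ≡ 26. → (34, 26)
2H = (34, 26).
Finally 4G + 2H:
(21, 40) + (34, 26). λ = (26 - 40)/(34 - 21) ≡ 39/13 mod 53. 13⁻¹ ≡ 49 (mod 53), so λ ≡ 3.
  x = λ² - 21 - 34 = 9 - 55 ≡ 7; y = λ·(21 - 7) - 40 ≡ 2. → (7, 2)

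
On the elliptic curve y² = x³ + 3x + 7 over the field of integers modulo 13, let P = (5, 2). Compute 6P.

Double-and-add on 6 = (110)₂. Start with P = (5, 2) for the leading 1-bit.
double: tangent at (5, 2): λ = (3·5² + 3)/(2·2) ≡ 0/4. 4⁻¹ ≡ 10 (mod 13) since 4·10 = 40 ≡ 1, so λ ≡ 0·10 ≡ 0.
  x = λ² - 5 - 5 = 0 - 10 ≡ 3; y = λ·(5 - 3) - 2 ≡ 11. → (3, 11)
add P: (3, 11) + (5, 2). λ = (2 - 11)/(5 - 3) ≡ 4/2 mod 13. 2⁻¹ ≡ 7 (mod 13) since 2·7 = 14 ≡ 1, so λ ≡ 2.
  x = λ² - 3 - 5 = 4 - 8 ≡ 9; y = λ·(3 - 9) - 11 ≡ 3. → (9, 3)
double: tangent at (9, 3): λ = (3·9² + 3)/(2·3) ≡ 12/6. 6⁻¹ ≡ 11 (mod 13), so λ ≡ 12·11 ≡ 2.
  x = λ² - 9 - 9 = 4 - 18 ≡ 12; y = λ·(9 - 12) - 3 ≡ 4. → (12, 4)

(12, 4)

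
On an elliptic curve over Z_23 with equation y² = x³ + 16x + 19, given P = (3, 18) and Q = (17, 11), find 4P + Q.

(19, 12)

First 4P:
Double-and-add on 4 = (100)₂. Start with P = (3, 18) for the leading 1-bit.
double: tangent at (3, 18): λ = (3·3² + 16)/(2·18) ≡ 20/13. 13⁻¹ ≡ 16 (mod 23), so λ ≡ 20·16 ≡ 21.
  x = λ² - 3 - 3 = 441 - 6 ≡ 21; y = λ·(3 - 21) - 18 ≡ 18. → (21, 18)
double: tangent at (21, 18): λ = (3·21² + 16)/(2·18) ≡ 5/13. 13⁻¹ ≡ 16 (mod 23) since 13·16 = 208 ≡ 1, so λ ≡ 5·16 ≡ 11.
  x = λ² - 21 - 21 = 121 - 42 ≡ 10; y = λ·(21 - 10) - 18 ≡ 11. → (10, 11)
4P = (10, 11).
Finally 4P + Q:
(10, 11) + (17, 11). λ = (11 - 11)/(17 - 10) ≡ 0/7 mod 23. 7⁻¹ ≡ 10 (mod 23) since 7·10 = 70 ≡ 1, so λ ≡ 0.
  x = λ² - 10 - 17 = 0 - 27 ≡ 19; y = λ·(10 - 19) - 11 ≡ 12. → (19, 12)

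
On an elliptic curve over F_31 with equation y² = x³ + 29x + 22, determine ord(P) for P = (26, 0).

2P: (26, 0) + (26, 0): same x and y₁ ≡ -y₂, so the sum is O.
2P = O, so the order is 2.

2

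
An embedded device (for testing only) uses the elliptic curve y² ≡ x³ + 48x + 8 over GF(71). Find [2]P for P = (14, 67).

tangent at (14, 67): λ = (3·14² + 48)/(2·67) ≡ 68/63. 63⁻¹ ≡ 62 (mod 71), so λ ≡ 68·62 ≡ 27.
  x = λ² - 14 - 14 = 729 - 28 ≡ 62; y = λ·(14 - 62) - 67 ≡ 57. → (62, 57)

(62, 57)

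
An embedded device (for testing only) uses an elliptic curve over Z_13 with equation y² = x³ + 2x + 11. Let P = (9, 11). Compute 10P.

(1, 12)

Repeated addition: build up to 10P.
2P: tangent at (9, 11): λ = (3·9² + 2)/(2·11) ≡ 11/9. 9⁻¹ ≡ 3 (mod 13), so λ ≡ 11·3 ≡ 7.
  x = λ² - 9 - 9 = 49 - 18 ≡ 5; y = λ·(9 - 5) - 11 ≡ 4. → (5, 4)
3P: (5, 4) + (9, 11). λ = (11 - 4)/(9 - 5) ≡ 7/4 mod 13. 4⁻¹ ≡ 10 (mod 13) since 4·10 = 40 ≡ 1, so λ ≡ 5.
  x = λ² - 5 - 9 = 25 - 14 ≡ 11; y = λ·(5 - 11) - 4 ≡ 5. → (11, 5)
4P: (11, 5) + (9, 11). λ = (11 - 5)/(9 - 11) ≡ 6/11 mod 13. 11⁻¹ ≡ 6 (mod 13), so λ ≡ 10.
  x = λ² - 11 - 9 = 100 - 20 ≡ 2; y = λ·(11 - 2) - 5 ≡ 7. → (2, 7)
5P: (2, 7) + (9, 11). λ = (11 - 7)/(9 - 2) ≡ 4/7 mod 13. 7⁻¹ ≡ 2 (mod 13) since 7·2 = 14 ≡ 1, so λ ≡ 8.
  x = λ² - 2 - 9 = 64 - 11 ≡ 1; y = λ·(2 - 1) - 7 ≡ 1. → (1, 1)
6P: (1, 1) + (9, 11). λ = (11 - 1)/(9 - 1) ≡ 10/8 mod 13. 8⁻¹ ≡ 5 (mod 13) since 8·5 = 40 ≡ 1, so λ ≡ 11.
  x = λ² - 1 - 9 = 121 - 10 ≡ 7; y = λ·(1 - 7) - 1 ≡ 11. → (7, 11)
7P: (7, 11) + (9, 11). λ = (11 - 11)/(9 - 7) ≡ 0/2 mod 13. 2⁻¹ ≡ 7 (mod 13), so λ ≡ 0.
  x = λ² - 7 - 9 = 0 - 16 ≡ 10; y = λ·(7 - 10) - 11 ≡ 2. → (10, 2)
8P: (10, 2) + (9, 11). λ = (11 - 2)/(9 - 10) ≡ 9/12 mod 13. 12⁻¹ ≡ 12 (mod 13), so λ ≡ 4.
  x = λ² - 10 - 9 = 16 - 19 ≡ 10; y = λ·(10 - 10) - 2 ≡ 11. → (10, 11)
9P: (10, 11) + (9, 11). λ = (11 - 11)/(9 - 10) ≡ 0/12 mod 13. 12⁻¹ ≡ 12 (mod 13), so λ ≡ 0.
  x = λ² - 10 - 9 = 0 - 19 ≡ 7; y = λ·(10 - 7) - 11 ≡ 2. → (7, 2)
10P: (7, 2) + (9, 11). λ = (11 - 2)/(9 - 7) ≡ 9/2 mod 13. 2⁻¹ ≡ 7 (mod 13) since 2·7 = 14 ≡ 1, so λ ≡ 11.
  x = λ² - 7 - 9 = 121 - 16 ≡ 1; y = λ·(7 - 1) - 2 ≡ 12. → (1, 12)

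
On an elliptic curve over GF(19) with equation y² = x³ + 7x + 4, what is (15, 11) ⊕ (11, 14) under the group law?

(9, 13)

(15, 11) + (11, 14). λ = (14 - 11)/(11 - 15) ≡ 3/15 mod 19. 15⁻¹ ≡ 14 (mod 19), so λ ≡ 4.
  x = λ² - 15 - 11 = 16 - 26 ≡ 9; y = λ·(15 - 9) - 11 ≡ 13. → (9, 13)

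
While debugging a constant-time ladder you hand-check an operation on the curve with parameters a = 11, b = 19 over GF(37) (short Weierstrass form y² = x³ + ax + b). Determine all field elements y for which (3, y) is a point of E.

x³ + 11x + 19 = 79 ≡ 5 (mod 37).
5 is a non-residue mod 37; no y exists.

none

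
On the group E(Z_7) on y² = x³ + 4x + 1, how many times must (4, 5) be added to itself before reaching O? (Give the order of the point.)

2P: tangent at (4, 5): λ = (3·4² + 4)/(2·5) ≡ 3/3. 3⁻¹ ≡ 5 (mod 7) since 3·5 = 15 ≡ 1, so λ ≡ 3·5 ≡ 1.
  x = λ² - 4 - 4 = 1 - 8 ≡ 0; y = λ·(4 - 0) - 5 ≡ 6. → (0, 6)
3P: (0, 6) + (4, 5). λ = (5 - 6)/(4 - 0) ≡ 6/4 mod 7. 4⁻¹ ≡ 2 (mod 7), so λ ≡ 5.
  x = λ² - 0 - 4 = 25 - 4 ≡ 0; y = λ·(0 - 0) - 6 ≡ 1. → (0, 1)
4P: (0, 1) + (4, 5). λ = (5 - 1)/(4 - 0) ≡ 4/4 mod 7. 4⁻¹ ≡ 2 (mod 7), so λ ≡ 1.
  x = λ² - 0 - 4 = 1 - 4 ≡ 4; y = λ·(0 - 4) - 1 ≡ 2. → (4, 2)
5P: (4, 2) + (4, 5): same x and y₁ ≡ -y₂, so the sum is O.
5P = O, so the order is 5.

5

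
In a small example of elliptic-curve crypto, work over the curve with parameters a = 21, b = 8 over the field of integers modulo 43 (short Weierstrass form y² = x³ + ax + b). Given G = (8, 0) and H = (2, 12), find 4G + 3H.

First 4G:
Repeated addition: build up to 4G.
2G: (8, 0) + (8, 0): same x and y₁ ≡ -y₂, so the sum is ∞.
3G: ∞ + (8, 0) = (8, 0) (identity).
4G: (8, 0) + (8, 0): same x and y₁ ≡ -y₂, so the sum is ∞.
4G = ∞.
Next 3H:
Repeated addition: build up to 3H.
2H: tangent at (2, 12): λ = (3·2² + 21)/(2·12) ≡ 33/24. 24⁻¹ ≡ 9 (mod 43), so λ ≡ 33·9 ≡ 39.
  x = λ² - 2 - 2 = 1521 - 4 ≡ 12; y = λ·(2 - 12) - 12 ≡ 28. → (12, 28)
3H: (12, 28) + (2, 12). λ = (12 - 28)/(2 - 12) ≡ 27/33 mod 43. 33⁻¹ ≡ 30 (mod 43) since 33·30 = 990 ≡ 1, so λ ≡ 36.
  x = λ² - 12 - 2 = 1296 - 14 ≡ 35; y = λ·(12 - 35) - 28 ≡ 4. → (35, 4)
3H = (35, 4).
Finally 4G + 3H:
∞ + (35, 4) = (35, 4) (identity).

(35, 4)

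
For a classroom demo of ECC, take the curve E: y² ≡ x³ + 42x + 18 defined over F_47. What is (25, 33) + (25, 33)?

(6, 4)

tangent at (25, 33): λ = (3·25² + 42)/(2·33) ≡ 37/19. 19⁻¹ ≡ 5 (mod 47), so λ ≡ 37·5 ≡ 44.
  x = λ² - 25 - 25 = 1936 - 50 ≡ 6; y = λ·(25 - 6) - 33 ≡ 4. → (6, 4)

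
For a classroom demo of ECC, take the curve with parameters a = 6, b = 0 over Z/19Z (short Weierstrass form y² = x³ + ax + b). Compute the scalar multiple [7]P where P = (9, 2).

Double-and-add on 7 = (111)₂. Start with P = (9, 2) for the leading 1-bit.
double: tangent at (9, 2): λ = (3·9² + 6)/(2·2) ≡ 2/4. 4⁻¹ ≡ 5 (mod 19) since 4·5 = 20 ≡ 1, so λ ≡ 2·5 ≡ 10.
  x = λ² - 9 - 9 = 100 - 18 ≡ 6; y = λ·(9 - 6) - 2 ≡ 9. → (6, 9)
add P: (6, 9) + (9, 2). λ = (2 - 9)/(9 - 6) ≡ 12/3 mod 19. 3⁻¹ ≡ 13 (mod 19) since 3·13 = 39 ≡ 1, so λ ≡ 4.
  x = λ² - 6 - 9 = 16 - 15 ≡ 1; y = λ·(6 - 1) - 9 ≡ 11. → (1, 11)
double: tangent at (1, 11): λ = (3·1² + 6)/(2·11) ≡ 9/3. 3⁻¹ ≡ 13 (mod 19), so λ ≡ 9·13 ≡ 3.
  x = λ² - 1 - 1 = 9 - 2 ≡ 7; y = λ·(1 - 7) - 11 ≡ 9. → (7, 9)
add P: (7, 9) + (9, 2). λ = (2 - 9)/(9 - 7) ≡ 12/2 mod 19. 2⁻¹ ≡ 10 (mod 19), so λ ≡ 6.
  x = λ² - 7 - 9 = 36 - 16 ≡ 1; y = λ·(7 - 1) - 9 ≡ 8. → (1, 8)

(1, 8)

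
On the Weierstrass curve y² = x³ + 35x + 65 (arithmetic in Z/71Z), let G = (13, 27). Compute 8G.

(54, 38)

Double-and-add on 8 = (1000)₂. Start with G = (13, 27) for the leading 1-bit.
double: tangent at (13, 27): λ = (3·13² + 35)/(2·27) ≡ 45/54. 54⁻¹ ≡ 25 (mod 71), so λ ≡ 45·25 ≡ 60.
  x = λ² - 13 - 13 = 3600 - 26 ≡ 24; y = λ·(13 - 24) - 27 ≡ 23. → (24, 23)
double: tangent at (24, 23): λ = (3·24² + 35)/(2·23) ≡ 59/46. 46⁻¹ ≡ 17 (mod 71), so λ ≡ 59·17 ≡ 9.
  x = λ² - 24 - 24 = 81 - 48 ≡ 33; y = λ·(24 - 33) - 23 ≡ 38. → (33, 38)
double: tangent at (33, 38): λ = (3·33² + 35)/(2·38) ≡ 36/5. 5⁻¹ ≡ 57 (mod 71), so λ ≡ 36·57 ≡ 64.
  x = λ² - 33 - 33 = 4096 - 66 ≡ 54; y = λ·(33 - 54) - 38 ≡ 38. → (54, 38)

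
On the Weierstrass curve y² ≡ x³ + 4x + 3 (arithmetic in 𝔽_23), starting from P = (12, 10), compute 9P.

(7, 11)

Repeated addition: build up to 9P.
2P: tangent at (12, 10): λ = (3·12² + 4)/(2·10) ≡ 22/20. 20⁻¹ ≡ 15 (mod 23) since 20·15 = 300 ≡ 1, so λ ≡ 22·15 ≡ 8.
  x = λ² - 12 - 12 = 64 - 24 ≡ 17; y = λ·(12 - 17) - 10 ≡ 19. → (17, 19)
3P: (17, 19) + (12, 10). λ = (10 - 19)/(12 - 17) ≡ 14/18 mod 23. 18⁻¹ ≡ 9 (mod 23), so λ ≡ 11.
  x = λ² - 17 - 12 = 121 - 29 ≡ 0; y = λ·(17 - 0) - 19 ≡ 7. → (0, 7)
4P: (0, 7) + (12, 10). λ = (10 - 7)/(12 - 0) ≡ 3/12 mod 23. 12⁻¹ ≡ 2 (mod 23) since 12·2 = 24 ≡ 1, so λ ≡ 6.
  x = λ² - 0 - 12 = 36 - 12 ≡ 1; y = λ·(0 - 1) - 7 ≡ 10. → (1, 10)
5P: (1, 10) + (12, 10). λ = (10 - 10)/(12 - 1) ≡ 0/11 mod 23. 11⁻¹ ≡ 21 (mod 23), so λ ≡ 0.
  x = λ² - 1 - 12 = 0 - 13 ≡ 10; y = λ·(1 - 10) - 10 ≡ 13. → (10, 13)
6P: (10, 13) + (12, 10). λ = (10 - 13)/(12 - 10) ≡ 20/2 mod 23. 2⁻¹ ≡ 12 (mod 23), so λ ≡ 10.
  x = λ² - 10 - 12 = 100 - 22 ≡ 9; y = λ·(10 - 9) - 13 ≡ 20. → (9, 20)
7P: (9, 20) + (12, 10). λ = (10 - 20)/(12 - 9) ≡ 13/3 mod 23. 3⁻¹ ≡ 8 (mod 23), so λ ≡ 12.
  x = λ² - 9 - 12 = 144 - 21 ≡ 8; y = λ·(9 - 8) - 20 ≡ 15. → (8, 15)
8P: (8, 15) + (12, 10). λ = (10 - 15)/(12 - 8) ≡ 18/4 mod 23. 4⁻¹ ≡ 6 (mod 23), so λ ≡ 16.
  x = λ² - 8 - 12 = 256 - 20 ≡ 6; y = λ·(8 - 6) - 15 ≡ 17. → (6, 17)
9P: (6, 17) + (12, 10). λ = (10 - 17)/(12 - 6) ≡ 16/6 mod 23. 6⁻¹ ≡ 4 (mod 23) since 6·4 = 24 ≡ 1, so λ ≡ 18.
  x = λ² - 6 - 12 = 324 - 18 ≡ 7; y = λ·(6 - 7) - 17 ≡ 11. → (7, 11)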